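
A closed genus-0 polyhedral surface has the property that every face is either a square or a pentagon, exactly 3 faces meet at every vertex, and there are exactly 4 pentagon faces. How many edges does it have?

18

Let x be the number of squares; then F = 4 + x.
Edge–face incidences: 2E = 5·4 + 4·x = 20 + 4x.
Every vertex has degree 3, so 3V = 2E.
Euler: V − E + F = 2 ⇒ (2E)/3 − E + (4 + x) = 2.
Multiply by 6: 2·(2E) − 3·(2E) + 6·(4 + x) = 12, i.e. 24 + 6x − (20 + 4x) = 12.
Collecting terms: 2x + 4 = 12, so 2x = 8, so x = 4.
Then 2E = 20 + 4·4 = 36, so E = 18, V = 2E/3 = 12, F = 4 + 4 = 8.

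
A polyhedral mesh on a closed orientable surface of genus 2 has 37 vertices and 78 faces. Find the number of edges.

For a closed orientable surface of genus 2, χ = 2 − 2·2 = -2.
E = V + F − (-2) = 37 + 78 − (-2) = 117.

117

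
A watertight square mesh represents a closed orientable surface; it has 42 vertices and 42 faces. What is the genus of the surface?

Every face is a square, so 2E = 4·42 = 168, giving E = 84.
χ = V − E + F = 42 − 84 + 42 = 0.
For a closed orientable surface χ = 2 − 2g, so g = (2 − (0))/2 = 1.

1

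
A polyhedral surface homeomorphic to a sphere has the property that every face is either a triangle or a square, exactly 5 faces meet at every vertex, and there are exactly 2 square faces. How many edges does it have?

Let x be the number of triangles; then F = 2 + x.
Edge–face incidences: 2E = 4·2 + 3·x = 8 + 3x.
Every vertex has degree 5, so 5V = 2E.
Euler: V − E + F = 2 ⇒ (2E)/5 − E + (2 + x) = 2.
Multiply by 10: 2·(2E) − 5·(2E) + 10·(2 + x) = 20, i.e. 20 + 10x − 3·(8 + 3x) = 20.
Collecting terms: x − 4 = 20, so x = 24.
Then 2E = 8 + 3·24 = 80, so E = 40, V = 2E/5 = 16, F = 2 + 24 = 26.

40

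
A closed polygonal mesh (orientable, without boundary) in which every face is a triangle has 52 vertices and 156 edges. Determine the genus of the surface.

1

Every face is a triangle and each edge borders two faces, so 3F = 2·156, giving F = 104.
χ = V − E + F = 52 − 156 + 104 = 0.
For a closed orientable surface χ = 2 − 2g, so g = (2 − (0))/2 = 1.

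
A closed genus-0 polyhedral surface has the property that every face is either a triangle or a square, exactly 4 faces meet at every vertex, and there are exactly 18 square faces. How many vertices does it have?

24

Let x be the number of triangles; then F = 18 + x.
Edge–face incidences: 2E = 4·18 + 3·x = 72 + 3x.
Every vertex has degree 4, so 4V = 2E.
Euler: V − E + F = 2 ⇒ (2E)/4 − E + (18 + x) = 2.
Multiply by 8: 2·(2E) − 4·(2E) + 8·(18 + x) = 16, i.e. 144 + 8x − 2·(72 + 3x) = 16.
Collecting terms: 2x = 16, so x = 8.
Then 2E = 72 + 3·8 = 96, so E = 48, V = 2E/4 = 24, F = 18 + 8 = 26.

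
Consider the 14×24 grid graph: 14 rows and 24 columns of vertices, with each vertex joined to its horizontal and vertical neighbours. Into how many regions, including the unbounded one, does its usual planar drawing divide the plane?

The grid has V = 14·24 = 336 vertices and E = 14·23 + 24·13 = 634 edges.
F = 2 − V + E = 2 − 336 + 634 = 300.

300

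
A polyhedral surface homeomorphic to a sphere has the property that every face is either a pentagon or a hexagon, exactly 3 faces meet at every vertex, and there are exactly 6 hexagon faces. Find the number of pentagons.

12

Let x be the number of pentagons; then F = 6 + x.
Edge–face incidences: 2E = 6·6 + 5·x = 36 + 5x.
Every vertex has degree 3, so 3V = 2E.
Euler: V − E + F = 2 ⇒ (2E)/3 − E + (6 + x) = 2.
Multiply by 6: 2·(2E) − 3·(2E) + 6·(6 + x) = 12, i.e. 36 + 6x − (36 + 5x) = 12.
Collecting terms: x = 12.
Then 2E = 36 + 5·12 = 96, so E = 48, V = 2E/3 = 32, F = 6 + 12 = 18.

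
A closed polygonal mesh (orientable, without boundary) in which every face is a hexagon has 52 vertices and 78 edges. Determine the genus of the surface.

1

Every face is a hexagon and each edge borders two faces, so 6F = 2·78, giving F = 26.
χ = V − E + F = 52 − 78 + 26 = 0.
For a closed orientable surface χ = 2 − 2g, so g = (2 − (0))/2 = 1.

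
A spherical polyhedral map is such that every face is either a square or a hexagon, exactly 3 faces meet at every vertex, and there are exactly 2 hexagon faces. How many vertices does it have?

Let x be the number of squares; then F = 2 + x.
Edge–face incidences: 2E = 6·2 + 4·x = 12 + 4x.
Every vertex has degree 3, so 3V = 2E.
Euler: V − E + F = 2 ⇒ (2E)/3 − E + (2 + x) = 2.
Multiply by 6: 2·(2E) − 3·(2E) + 6·(2 + x) = 12, i.e. 12 + 6x − (12 + 4x) = 12.
Collecting terms: 2x = 12, so x = 6.
Then 2E = 12 + 4·6 = 36, so E = 18, V = 2E/3 = 12, F = 2 + 6 = 8.

12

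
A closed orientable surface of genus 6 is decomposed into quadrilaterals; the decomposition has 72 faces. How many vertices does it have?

62

χ = 2 − 2·6 = -10, and every face is a square so 4F = 2E.
E = 4·72/2 = 144. Then V = -10 + E − F = -10 + 144 − 72 = 62.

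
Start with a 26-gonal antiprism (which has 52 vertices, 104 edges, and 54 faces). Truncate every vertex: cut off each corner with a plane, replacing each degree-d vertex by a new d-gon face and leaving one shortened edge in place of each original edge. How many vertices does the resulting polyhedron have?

208

Truncation replaces each original edge-end by a new vertex, so V′ = 2E = 208.
Each original edge survives, and each old vertex of degree d contributes d new edges; summing degrees gives Σd = 2E, so E′ = E + 2E = 3E = 312.
Each original face survives and each original vertex becomes one new face: F′ = F + V = 106.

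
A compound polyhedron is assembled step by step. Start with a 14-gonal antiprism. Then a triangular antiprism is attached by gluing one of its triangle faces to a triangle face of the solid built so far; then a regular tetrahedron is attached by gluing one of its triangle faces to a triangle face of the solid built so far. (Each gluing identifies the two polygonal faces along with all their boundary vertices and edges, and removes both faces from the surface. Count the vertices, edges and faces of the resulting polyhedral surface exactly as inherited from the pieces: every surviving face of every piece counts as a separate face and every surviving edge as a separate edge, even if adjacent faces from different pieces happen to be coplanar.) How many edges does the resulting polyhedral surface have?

A 14-gonal antiprism: V=28, E=56, F=30.
Attach a triangular antiprism (V=6, E=12, F=8) along a 3-gon: merge 3 vertices and 3 edges, delete both glued faces → V=31, E=65, F=36.
Attach a regular tetrahedron (V=4, E=6, F=4) along a 3-gon: merge 3 vertices and 3 edges, delete both glued faces → V=32, E=68, F=38.
Check: V − E + F = 32 − 68 + 38 = 2.

68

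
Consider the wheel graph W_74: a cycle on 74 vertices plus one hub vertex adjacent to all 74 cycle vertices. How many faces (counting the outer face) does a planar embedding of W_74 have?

75

W_74 has V = 74 + 1 = 75 vertices and E = 2·74 = 148 edges.
By Euler's formula F = 2 − V + E = 2 − 75 + 148 = 75.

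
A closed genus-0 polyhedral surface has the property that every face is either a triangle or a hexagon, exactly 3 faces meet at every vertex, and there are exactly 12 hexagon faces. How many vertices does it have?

28

Let x be the number of triangles; then F = 12 + x.
Edge–face incidences: 2E = 6·12 + 3·x = 72 + 3x.
Every vertex has degree 3, so 3V = 2E.
Euler: V − E + F = 2 ⇒ (2E)/3 − E + (12 + x) = 2.
Multiply by 6: 2·(2E) − 3·(2E) + 6·(12 + x) = 12, i.e. 72 + 6x − (72 + 3x) = 12.
Collecting terms: 3x = 12, so x = 4.
Then 2E = 72 + 3·4 = 84, so E = 42, V = 2E/3 = 28, F = 12 + 4 = 16.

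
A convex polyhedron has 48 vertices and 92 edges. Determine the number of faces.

46

Here V − E + F = 2.
F = 2 − V + E = 2 − 48 + 92 = 46.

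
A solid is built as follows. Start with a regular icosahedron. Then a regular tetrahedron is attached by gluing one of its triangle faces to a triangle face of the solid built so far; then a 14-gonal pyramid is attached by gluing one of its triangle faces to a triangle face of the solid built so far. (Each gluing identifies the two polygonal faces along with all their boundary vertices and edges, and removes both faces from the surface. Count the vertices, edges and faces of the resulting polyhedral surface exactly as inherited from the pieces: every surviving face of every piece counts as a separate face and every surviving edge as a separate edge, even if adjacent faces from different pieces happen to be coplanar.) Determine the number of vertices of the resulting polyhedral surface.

25

A regular icosahedron: V=12, E=30, F=20.
Attach a regular tetrahedron (V=4, E=6, F=4) along a 3-gon: merge 3 vertices and 3 edges, delete both glued faces → V=13, E=33, F=22.
Attach a 14-gonal pyramid (V=15, E=28, F=15) along a 3-gon: merge 3 vertices and 3 edges, delete both glued faces → V=25, E=58, F=35.
Check: V − E + F = 25 − 58 + 35 = 2.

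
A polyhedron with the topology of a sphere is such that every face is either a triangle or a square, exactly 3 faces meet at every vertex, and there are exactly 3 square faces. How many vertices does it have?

6

Let x be the number of triangles; then F = 3 + x.
Edge–face incidences: 2E = 4·3 + 3·x = 12 + 3x.
Every vertex has degree 3, so 3V = 2E.
Euler: V − E + F = 2 ⇒ (2E)/3 − E + (3 + x) = 2.
Multiply by 6: 2·(2E) − 3·(2E) + 6·(3 + x) = 12, i.e. 18 + 6x − (12 + 3x) = 12.
Collecting terms: 3x + 6 = 12, so 3x = 6, so x = 2.
Then 2E = 12 + 3·2 = 18, so E = 9, V = 2E/3 = 6, F = 3 + 2 = 5.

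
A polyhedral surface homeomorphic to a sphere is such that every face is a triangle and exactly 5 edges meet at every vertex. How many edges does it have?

30

Each face has 3 edges and each edge borders two faces, so 2E = 3F.
Each vertex has degree 5, so 5V = 2E and hence V = 3F/5.
Euler: V − E + F = 2 ⇒ (3F/5) − (3F/2) + F = 2.
Multiply by 10: (6 − 15 + 10)F = 20, i.e. 1F = 20.
So F = 20, E = 3·20/2 = 30, V = 3·20/5 = 12.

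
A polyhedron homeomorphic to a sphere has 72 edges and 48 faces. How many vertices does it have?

Here V − E + F = 2.
V = 2 + E − F = 2 + 72 − 48 = 26.

26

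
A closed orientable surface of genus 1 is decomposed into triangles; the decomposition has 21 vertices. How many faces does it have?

42

χ = 2 − 2·1 = 0, and every face is a triangle so 3F = 2E.
V − E + F = 0 with E = 3F/2 gives 21 − (3/2 − 1)·F = 0, so F = 42 and E = 63.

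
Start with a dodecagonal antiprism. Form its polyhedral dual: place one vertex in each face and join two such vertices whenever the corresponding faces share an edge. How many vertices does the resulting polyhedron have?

26

The base solid has V = 24, E = 48, F = 26.
The dual swaps V and F and preserves E: V′ = F = 26, E′ = E = 48, F′ = V = 24.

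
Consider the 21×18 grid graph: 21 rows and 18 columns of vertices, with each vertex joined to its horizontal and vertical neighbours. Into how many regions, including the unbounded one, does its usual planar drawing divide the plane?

341

The grid has V = 21·18 = 378 vertices and E = 21·17 + 18·20 = 717 edges.
F = 2 − V + E = 2 − 378 + 717 = 341.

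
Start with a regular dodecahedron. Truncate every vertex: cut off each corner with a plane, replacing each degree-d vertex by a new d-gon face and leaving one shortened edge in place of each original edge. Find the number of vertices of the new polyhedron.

60

The base solid has V = 20, E = 30, F = 12.
Truncation replaces each original edge-end by a new vertex, so V′ = 2E = 60.
Each original edge survives, and each old vertex of degree d contributes d new edges; summing degrees gives Σd = 2E, so E′ = E + 2E = 3E = 90.
Each original face survives and each original vertex becomes one new face: F′ = F + V = 32.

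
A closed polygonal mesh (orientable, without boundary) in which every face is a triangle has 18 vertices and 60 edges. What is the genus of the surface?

2

Every face is a triangle and each edge borders two faces, so 3F = 2·60, giving F = 40.
χ = V − E + F = 18 − 60 + 40 = -2.
For a closed orientable surface χ = 2 − 2g, so g = (2 − (-2))/2 = 2.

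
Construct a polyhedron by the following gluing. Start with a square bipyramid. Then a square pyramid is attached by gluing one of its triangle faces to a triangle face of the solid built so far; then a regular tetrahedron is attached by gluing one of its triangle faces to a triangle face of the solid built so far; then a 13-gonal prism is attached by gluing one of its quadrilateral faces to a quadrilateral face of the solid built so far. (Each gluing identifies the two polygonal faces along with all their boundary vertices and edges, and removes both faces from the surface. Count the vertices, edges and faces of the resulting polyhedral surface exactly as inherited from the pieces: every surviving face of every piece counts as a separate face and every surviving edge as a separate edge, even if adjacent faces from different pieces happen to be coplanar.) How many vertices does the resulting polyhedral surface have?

A square bipyramid: V=6, E=12, F=8.
Attach a square pyramid (V=5, E=8, F=5) along a 3-gon: merge 3 vertices and 3 edges, delete both glued faces → V=8, E=17, F=11.
Attach a regular tetrahedron (V=4, E=6, F=4) along a 3-gon: merge 3 vertices and 3 edges, delete both glued faces → V=9, E=20, F=13.
Attach a 13-gonal prism (V=26, E=39, F=15) along a 4-gon: merge 4 vertices and 4 edges, delete both glued faces → V=31, E=55, F=26.
Check: V − E + F = 31 − 55 + 26 = 2.

31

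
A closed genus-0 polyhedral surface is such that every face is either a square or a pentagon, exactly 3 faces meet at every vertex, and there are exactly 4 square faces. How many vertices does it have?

Let x be the number of pentagons; then F = 4 + x.
Edge–face incidences: 2E = 4·4 + 5·x = 16 + 5x.
Every vertex has degree 3, so 3V = 2E.
Euler: V − E + F = 2 ⇒ (2E)/3 − E + (4 + x) = 2.
Multiply by 6: 2·(2E) − 3·(2E) + 6·(4 + x) = 12, i.e. 24 + 6x − (16 + 5x) = 12.
Collecting terms: x + 8 = 12, so x = 4.
Then 2E = 16 + 5·4 = 36, so E = 18, V = 2E/3 = 12, F = 4 + 4 = 8.

12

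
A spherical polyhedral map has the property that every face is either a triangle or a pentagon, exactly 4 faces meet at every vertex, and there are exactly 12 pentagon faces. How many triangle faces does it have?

Let x be the number of triangles; then F = 12 + x.
Edge–face incidences: 2E = 5·12 + 3·x = 60 + 3x.
Every vertex has degree 4, so 4V = 2E.
Euler: V − E + F = 2 ⇒ (2E)/4 − E + (12 + x) = 2.
Multiply by 8: 2·(2E) − 4·(2E) + 8·(12 + x) = 16, i.e. 96 + 8x − 2·(60 + 3x) = 16.
Collecting terms: 2x − 24 = 16, so 2x = 40, so x = 20.
Then 2E = 60 + 3·20 = 120, so E = 60, V = 2E/4 = 30, F = 12 + 20 = 32.

20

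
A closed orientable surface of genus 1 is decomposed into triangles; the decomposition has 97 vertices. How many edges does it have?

χ = 2 − 2·1 = 0, and every face is a triangle so 3F = 2E.
V − E + F = 0 with E = 3F/2 gives 97 − (3/2 − 1)·F = 0, so F = 194 and E = 291.

291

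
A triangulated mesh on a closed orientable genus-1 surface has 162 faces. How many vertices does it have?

χ = 2 − 2·1 = 0, and every face is a triangle so 3F = 2E.
E = 3·162/2 = 243. Then V = 0 + E − F = 0 + 243 − 162 = 81.

81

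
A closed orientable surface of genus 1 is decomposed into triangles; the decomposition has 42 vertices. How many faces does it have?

χ = 2 − 2·1 = 0, and every face is a triangle so 3F = 2E.
V − E + F = 0 with E = 3F/2 gives 42 − (3/2 − 1)·F = 0, so F = 84 and E = 126.

84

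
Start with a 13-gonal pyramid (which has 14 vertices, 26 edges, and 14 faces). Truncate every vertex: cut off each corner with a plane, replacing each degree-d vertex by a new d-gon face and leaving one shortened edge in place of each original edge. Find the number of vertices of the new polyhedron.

Truncation replaces each original edge-end by a new vertex, so V′ = 2E = 52.
Each original edge survives, and each old vertex of degree d contributes d new edges; summing degrees gives Σd = 2E, so E′ = E + 2E = 3E = 78.
Each original face survives and each original vertex becomes one new face: F′ = F + V = 28.

52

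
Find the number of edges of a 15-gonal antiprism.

60

An antiprism on an n-gon has two n-gon caps and 2n triangles: V = 2·15 = 30, E = 4·15 = 60, F = 2·15 + 2 = 32.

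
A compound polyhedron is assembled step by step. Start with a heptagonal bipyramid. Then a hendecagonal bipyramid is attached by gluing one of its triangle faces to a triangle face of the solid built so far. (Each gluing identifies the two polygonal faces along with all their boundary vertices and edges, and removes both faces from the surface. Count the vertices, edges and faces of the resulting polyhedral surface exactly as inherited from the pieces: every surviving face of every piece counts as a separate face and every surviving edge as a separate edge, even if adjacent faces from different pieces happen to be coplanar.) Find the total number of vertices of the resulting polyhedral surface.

A heptagonal bipyramid: V=9, E=21, F=14.
Attach a hendecagonal bipyramid (V=13, E=33, F=22) along a 3-gon: merge 3 vertices and 3 edges, delete both glued faces → V=19, E=51, F=34.
Check: V − E + F = 19 − 51 + 34 = 2.

19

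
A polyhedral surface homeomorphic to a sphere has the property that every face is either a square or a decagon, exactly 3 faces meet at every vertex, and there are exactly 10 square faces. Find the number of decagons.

2

Let x be the number of decagons; then F = 10 + x.
Edge–face incidences: 2E = 4·10 + 10·x = 40 + 10x.
Every vertex has degree 3, so 3V = 2E.
Euler: V − E + F = 2 ⇒ (2E)/3 − E + (10 + x) = 2.
Multiply by 6: 2·(2E) − 3·(2E) + 6·(10 + x) = 12, i.e. 60 + 6x − (40 + 10x) = 12.
Collecting terms: −4x + 20 = 12, so −4x = −8, so x = 2.
Then 2E = 40 + 10·2 = 60, so E = 30, V = 2E/3 = 20, F = 10 + 2 = 12.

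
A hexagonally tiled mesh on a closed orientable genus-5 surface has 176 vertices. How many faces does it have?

χ = 2 − 2·5 = -8, and every face is a hexagon so 6F = 2E.
V − E + F = -8 with E = 6F/2 gives 176 − (6/2 − 1)·F = -8, so F = 92 and E = 276.

92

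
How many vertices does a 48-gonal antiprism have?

An antiprism on an n-gon has two n-gon caps and 2n triangles: V = 2·48 = 96, E = 4·48 = 192, F = 2·48 + 2 = 98.

96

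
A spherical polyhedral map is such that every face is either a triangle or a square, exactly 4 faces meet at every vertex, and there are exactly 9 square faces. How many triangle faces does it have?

Let x be the number of triangles; then F = 9 + x.
Edge–face incidences: 2E = 4·9 + 3·x = 36 + 3x.
Every vertex has degree 4, so 4V = 2E.
Euler: V − E + F = 2 ⇒ (2E)/4 − E + (9 + x) = 2.
Multiply by 8: 2·(2E) − 4·(2E) + 8·(9 + x) = 16, i.e. 72 + 8x − 2·(36 + 3x) = 16.
Collecting terms: 2x = 16, so x = 8.
Then 2E = 36 + 3·8 = 60, so E = 30, V = 2E/4 = 15, F = 9 + 8 = 17.

8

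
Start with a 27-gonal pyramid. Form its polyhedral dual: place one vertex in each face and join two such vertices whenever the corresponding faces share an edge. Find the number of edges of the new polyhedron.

The base solid has V = 28, E = 54, F = 28.
The dual swaps V and F and preserves E: V′ = F = 28, E′ = E = 54, F′ = V = 28.

54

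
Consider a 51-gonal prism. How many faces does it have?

A prism on an n-gon has two n-gon bases and n rectangular sides: V = 2·51 = 102, E = 3·51 = 153, F = 51 + 2 = 53.

53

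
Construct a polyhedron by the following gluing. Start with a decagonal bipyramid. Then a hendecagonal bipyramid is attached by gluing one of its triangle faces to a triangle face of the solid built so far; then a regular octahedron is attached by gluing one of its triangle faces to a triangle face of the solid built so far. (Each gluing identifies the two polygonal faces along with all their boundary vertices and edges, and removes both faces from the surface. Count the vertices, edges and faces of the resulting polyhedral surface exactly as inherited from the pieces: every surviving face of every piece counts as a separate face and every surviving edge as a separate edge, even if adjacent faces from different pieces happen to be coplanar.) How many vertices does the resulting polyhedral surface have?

A decagonal bipyramid: V=12, E=30, F=20.
Attach a hendecagonal bipyramid (V=13, E=33, F=22) along a 3-gon: merge 3 vertices and 3 edges, delete both glued faces → V=22, E=60, F=40.
Attach a regular octahedron (V=6, E=12, F=8) along a 3-gon: merge 3 vertices and 3 edges, delete both glued faces → V=25, E=69, F=46.
Check: V − E + F = 25 − 69 + 46 = 2.

25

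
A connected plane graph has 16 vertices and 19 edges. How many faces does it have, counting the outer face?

5

Euler's formula for a connected plane graph: V − E + F = 2, so F = 2 − 16 + 19 = 5.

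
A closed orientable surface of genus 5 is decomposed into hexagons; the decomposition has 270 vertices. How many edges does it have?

417

χ = 2 − 2·5 = -8, and every face is a hexagon so 6F = 2E.
V − E + F = -8 with E = 6F/2 gives 270 − (6/2 − 1)·F = -8, so F = 139 and E = 417.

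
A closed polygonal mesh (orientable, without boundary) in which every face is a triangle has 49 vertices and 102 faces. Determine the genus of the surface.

Every face is a triangle, so 2E = 3·102 = 306, giving E = 153.
χ = V − E + F = 49 − 153 + 102 = -2.
For a closed orientable surface χ = 2 − 2g, so g = (2 − (-2))/2 = 2.

2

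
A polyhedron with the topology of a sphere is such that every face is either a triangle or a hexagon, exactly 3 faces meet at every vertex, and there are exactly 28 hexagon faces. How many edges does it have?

Let x be the number of triangles; then F = 28 + x.
Edge–face incidences: 2E = 6·28 + 3·x = 168 + 3x.
Every vertex has degree 3, so 3V = 2E.
Euler: V − E + F = 2 ⇒ (2E)/3 − E + (28 + x) = 2.
Multiply by 6: 2·(2E) − 3·(2E) + 6·(28 + x) = 12, i.e. 168 + 6x − (168 + 3x) = 12.
Collecting terms: 3x = 12, so x = 4.
Then 2E = 168 + 3·4 = 180, so E = 90, V = 2E/3 = 60, F = 28 + 4 = 32.

90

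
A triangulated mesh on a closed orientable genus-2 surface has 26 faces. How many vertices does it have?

χ = 2 − 2·2 = -2, and every face is a triangle so 3F = 2E.
E = 3·26/2 = 39. Then V = -2 + E − F = -2 + 39 − 26 = 11.

11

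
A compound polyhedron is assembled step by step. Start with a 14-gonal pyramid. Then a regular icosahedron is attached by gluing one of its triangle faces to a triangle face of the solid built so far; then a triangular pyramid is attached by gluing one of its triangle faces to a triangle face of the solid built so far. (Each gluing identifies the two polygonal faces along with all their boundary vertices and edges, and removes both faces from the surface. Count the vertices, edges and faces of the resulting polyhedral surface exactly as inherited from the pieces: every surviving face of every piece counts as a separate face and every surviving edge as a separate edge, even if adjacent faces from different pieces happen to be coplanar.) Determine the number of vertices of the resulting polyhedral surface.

A 14-gonal pyramid: V=15, E=28, F=15.
Attach a regular icosahedron (V=12, E=30, F=20) along a 3-gon: merge 3 vertices and 3 edges, delete both glued faces → V=24, E=55, F=33.
Attach a triangular pyramid (V=4, E=6, F=4) along a 3-gon: merge 3 vertices and 3 edges, delete both glued faces → V=25, E=58, F=35.
Check: V − E + F = 25 − 58 + 35 = 2.

25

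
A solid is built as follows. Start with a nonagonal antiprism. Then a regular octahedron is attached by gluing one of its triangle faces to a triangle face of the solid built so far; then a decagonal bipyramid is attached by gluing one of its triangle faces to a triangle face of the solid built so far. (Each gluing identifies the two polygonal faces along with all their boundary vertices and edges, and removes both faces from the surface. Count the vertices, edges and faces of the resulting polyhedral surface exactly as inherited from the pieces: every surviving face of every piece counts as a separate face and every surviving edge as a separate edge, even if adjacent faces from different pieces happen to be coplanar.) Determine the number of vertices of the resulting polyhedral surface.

A nonagonal antiprism: V=18, E=36, F=20.
Attach a regular octahedron (V=6, E=12, F=8) along a 3-gon: merge 3 vertices and 3 edges, delete both glued faces → V=21, E=45, F=26.
Attach a decagonal bipyramid (V=12, E=30, F=20) along a 3-gon: merge 3 vertices and 3 edges, delete both glued faces → V=30, E=72, F=44.
Check: V − E + F = 30 − 72 + 44 = 2.

30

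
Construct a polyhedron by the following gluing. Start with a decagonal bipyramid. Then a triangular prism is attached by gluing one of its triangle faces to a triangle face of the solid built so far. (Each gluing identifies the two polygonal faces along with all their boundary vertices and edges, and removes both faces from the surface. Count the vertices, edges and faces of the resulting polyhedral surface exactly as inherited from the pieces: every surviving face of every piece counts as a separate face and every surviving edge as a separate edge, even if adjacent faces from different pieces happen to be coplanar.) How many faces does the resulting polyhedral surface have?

A decagonal bipyramid: V=12, E=30, F=20.
Attach a triangular prism (V=6, E=9, F=5) along a 3-gon: merge 3 vertices and 3 edges, delete both glued faces → V=15, E=36, F=23.
Check: V − E + F = 15 − 36 + 23 = 2.

23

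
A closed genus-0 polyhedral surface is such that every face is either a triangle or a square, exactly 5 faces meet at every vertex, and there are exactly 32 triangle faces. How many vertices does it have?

Let x be the number of squares; then F = 32 + x.
Edge–face incidences: 2E = 3·32 + 4·x = 96 + 4x.
Every vertex has degree 5, so 5V = 2E.
Euler: V − E + F = 2 ⇒ (2E)/5 − E + (32 + x) = 2.
Multiply by 10: 2·(2E) − 5·(2E) + 10·(32 + x) = 20, i.e. 320 + 10x − 3·(96 + 4x) = 20.
Collecting terms: −2x + 32 = 20, so −2x = −12, so x = 6.
Then 2E = 96 + 4·6 = 120, so E = 60, V = 2E/5 = 24, F = 32 + 6 = 38.

24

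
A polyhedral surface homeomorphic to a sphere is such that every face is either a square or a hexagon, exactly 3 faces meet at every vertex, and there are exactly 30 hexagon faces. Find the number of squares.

Let x be the number of squares; then F = 30 + x.
Edge–face incidences: 2E = 6·30 + 4·x = 180 + 4x.
Every vertex has degree 3, so 3V = 2E.
Euler: V − E + F = 2 ⇒ (2E)/3 − E + (30 + x) = 2.
Multiply by 6: 2·(2E) − 3·(2E) + 6·(30 + x) = 12, i.e. 180 + 6x − (180 + 4x) = 12.
Collecting terms: 2x = 12, so x = 6.
Then 2E = 180 + 4·6 = 204, so E = 102, V = 2E/3 = 68, F = 30 + 6 = 36.

6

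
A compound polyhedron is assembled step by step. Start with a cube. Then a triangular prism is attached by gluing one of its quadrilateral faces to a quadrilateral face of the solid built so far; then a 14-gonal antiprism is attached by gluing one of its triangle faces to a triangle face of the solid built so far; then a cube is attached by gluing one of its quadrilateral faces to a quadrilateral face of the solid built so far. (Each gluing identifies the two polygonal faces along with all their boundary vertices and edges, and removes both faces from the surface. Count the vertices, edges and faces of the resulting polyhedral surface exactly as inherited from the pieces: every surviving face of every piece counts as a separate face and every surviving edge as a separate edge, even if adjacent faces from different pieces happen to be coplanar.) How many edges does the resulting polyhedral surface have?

A cube: V=8, E=12, F=6.
Attach a triangular prism (V=6, E=9, F=5) along a 4-gon: merge 4 vertices and 4 edges, delete both glued faces → V=10, E=17, F=9.
Attach a 14-gonal antiprism (V=28, E=56, F=30) along a 3-gon: merge 3 vertices and 3 edges, delete both glued faces → V=35, E=70, F=37.
Attach a cube (V=8, E=12, F=6) along a 4-gon: merge 4 vertices and 4 edges, delete both glued faces → V=39, E=78, F=41.
Check: V − E + F = 39 − 78 + 41 = 2.

78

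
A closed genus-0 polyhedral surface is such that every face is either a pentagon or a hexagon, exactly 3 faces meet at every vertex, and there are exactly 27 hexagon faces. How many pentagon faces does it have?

12

Let x be the number of pentagons; then F = 27 + x.
Edge–face incidences: 2E = 6·27 + 5·x = 162 + 5x.
Every vertex has degree 3, so 3V = 2E.
Euler: V − E + F = 2 ⇒ (2E)/3 − E + (27 + x) = 2.
Multiply by 6: 2·(2E) − 3·(2E) + 6·(27 + x) = 12, i.e. 162 + 6x − (162 + 5x) = 12.
Collecting terms: x = 12.
Then 2E = 162 + 5·12 = 222, so E = 111, V = 2E/3 = 74, F = 27 + 12 = 39.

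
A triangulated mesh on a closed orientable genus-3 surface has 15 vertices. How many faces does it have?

χ = 2 − 2·3 = -4, and every face is a triangle so 3F = 2E.
V − E + F = -4 with E = 3F/2 gives 15 − (3/2 − 1)·F = -4, so F = 38 and E = 57.

38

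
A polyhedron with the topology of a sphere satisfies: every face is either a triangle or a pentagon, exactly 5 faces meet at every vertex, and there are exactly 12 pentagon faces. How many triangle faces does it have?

80

Let x be the number of triangles; then F = 12 + x.
Edge–face incidences: 2E = 5·12 + 3·x = 60 + 3x.
Every vertex has degree 5, so 5V = 2E.
Euler: V − E + F = 2 ⇒ (2E)/5 − E + (12 + x) = 2.
Multiply by 10: 2·(2E) − 5·(2E) + 10·(12 + x) = 20, i.e. 120 + 10x − 3·(60 + 3x) = 20.
Collecting terms: x − 60 = 20, so x = 80.
Then 2E = 60 + 3·80 = 300, so E = 150, V = 2E/5 = 60, F = 12 + 80 = 92.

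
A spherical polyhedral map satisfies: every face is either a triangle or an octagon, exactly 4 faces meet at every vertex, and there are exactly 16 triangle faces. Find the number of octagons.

Let x be the number of octagons; then F = 16 + x.
Edge–face incidences: 2E = 3·16 + 8·x = 48 + 8x.
Every vertex has degree 4, so 4V = 2E.
Euler: V − E + F = 2 ⇒ (2E)/4 − E + (16 + x) = 2.
Multiply by 8: 2·(2E) − 4·(2E) + 8·(16 + x) = 16, i.e. 128 + 8x − 2·(48 + 8x) = 16.
Collecting terms: −8x + 32 = 16, so −8x = −16, so x = 2.
Then 2E = 48 + 8·2 = 64, so E = 32, V = 2E/4 = 16, F = 16 + 2 = 18.

2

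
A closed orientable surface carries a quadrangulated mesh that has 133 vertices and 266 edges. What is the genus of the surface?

Every face is a square and each edge borders two faces, so 4F = 2·266, giving F = 133.
χ = V − E + F = 133 − 266 + 133 = 0.
For a closed orientable surface χ = 2 − 2g, so g = (2 − (0))/2 = 1.

1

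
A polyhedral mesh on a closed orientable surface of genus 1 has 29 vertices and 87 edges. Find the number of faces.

For a closed orientable surface of genus 1, χ = 2 − 2·1 = 0.
F = 0 − V + E = 0 − 29 + 87 = 58.

58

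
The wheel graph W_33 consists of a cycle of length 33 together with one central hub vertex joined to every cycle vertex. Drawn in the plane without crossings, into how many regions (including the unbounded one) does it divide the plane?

W_33 has V = 33 + 1 = 34 vertices and E = 2·33 = 66 edges.
By Euler's formula F = 2 − V + E = 2 − 34 + 66 = 34.

34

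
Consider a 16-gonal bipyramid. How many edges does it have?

48

A bipyramid over an n-gon has 2n triangular faces and n + 2 vertices: V = 16 + 2 = 18, E = 3·16 = 48, F = 2·16 = 32.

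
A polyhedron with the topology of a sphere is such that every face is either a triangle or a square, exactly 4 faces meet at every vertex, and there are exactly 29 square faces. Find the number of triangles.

Let x be the number of triangles; then F = 29 + x.
Edge–face incidences: 2E = 4·29 + 3·x = 116 + 3x.
Every vertex has degree 4, so 4V = 2E.
Euler: V − E + F = 2 ⇒ (2E)/4 − E + (29 + x) = 2.
Multiply by 8: 2·(2E) − 4·(2E) + 8·(29 + x) = 16, i.e. 232 + 8x − 2·(116 + 3x) = 16.
Collecting terms: 2x = 16, so x = 8.
Then 2E = 116 + 3·8 = 140, so E = 70, V = 2E/4 = 35, F = 29 + 8 = 37.

8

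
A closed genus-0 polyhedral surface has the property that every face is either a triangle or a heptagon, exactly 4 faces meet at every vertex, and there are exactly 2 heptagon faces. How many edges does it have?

Let x be the number of triangles; then F = 2 + x.
Edge–face incidences: 2E = 7·2 + 3·x = 14 + 3x.
Every vertex has degree 4, so 4V = 2E.
Euler: V − E + F = 2 ⇒ (2E)/4 − E + (2 + x) = 2.
Multiply by 8: 2·(2E) − 4·(2E) + 8·(2 + x) = 16, i.e. 16 + 8x − 2·(14 + 3x) = 16.
Collecting terms: 2x − 12 = 16, so 2x = 28, so x = 14.
Then 2E = 14 + 3·14 = 56, so E = 28, V = 2E/4 = 14, F = 2 + 14 = 16.

28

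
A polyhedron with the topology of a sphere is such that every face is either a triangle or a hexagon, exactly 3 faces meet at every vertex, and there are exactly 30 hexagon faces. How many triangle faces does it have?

Let x be the number of triangles; then F = 30 + x.
Edge–face incidences: 2E = 6·30 + 3·x = 180 + 3x.
Every vertex has degree 3, so 3V = 2E.
Euler: V − E + F = 2 ⇒ (2E)/3 − E + (30 + x) = 2.
Multiply by 6: 2·(2E) − 3·(2E) + 6·(30 + x) = 12, i.e. 180 + 6x − (180 + 3x) = 12.
Collecting terms: 3x = 12, so x = 4.
Then 2E = 180 + 3·4 = 192, so E = 96, V = 2E/3 = 64, F = 30 + 4 = 34.

4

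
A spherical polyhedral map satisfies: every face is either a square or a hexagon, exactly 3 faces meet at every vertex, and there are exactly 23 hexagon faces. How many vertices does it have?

Let x be the number of squares; then F = 23 + x.
Edge–face incidences: 2E = 6·23 + 4·x = 138 + 4x.
Every vertex has degree 3, so 3V = 2E.
Euler: V − E + F = 2 ⇒ (2E)/3 − E + (23 + x) = 2.
Multiply by 6: 2·(2E) − 3·(2E) + 6·(23 + x) = 12, i.e. 138 + 6x − (138 + 4x) = 12.
Collecting terms: 2x = 12, so x = 6.
Then 2E = 138 + 4·6 = 162, so E = 81, V = 2E/3 = 54, F = 23 + 6 = 29.

54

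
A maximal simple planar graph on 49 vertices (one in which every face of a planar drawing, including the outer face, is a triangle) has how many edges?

In a plane triangulation 3F = 2E and V − E + F = 2, so E = 3V − 6 = 3·49 − 6 = 141.

141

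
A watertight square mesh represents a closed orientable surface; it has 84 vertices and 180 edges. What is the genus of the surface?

Every face is a square and each edge borders two faces, so 4F = 2·180, giving F = 90.
χ = V − E + F = 84 − 180 + 90 = -6.
For a closed orientable surface χ = 2 − 2g, so g = (2 − (-6))/2 = 4.

4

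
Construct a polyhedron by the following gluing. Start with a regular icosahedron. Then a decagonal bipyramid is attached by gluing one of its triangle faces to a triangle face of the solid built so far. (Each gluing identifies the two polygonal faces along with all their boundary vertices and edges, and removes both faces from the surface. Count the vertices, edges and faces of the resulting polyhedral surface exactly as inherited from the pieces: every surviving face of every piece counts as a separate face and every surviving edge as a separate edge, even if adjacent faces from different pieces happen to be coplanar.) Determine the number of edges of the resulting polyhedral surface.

57

A regular icosahedron: V=12, E=30, F=20.
Attach a decagonal bipyramid (V=12, E=30, F=20) along a 3-gon: merge 3 vertices and 3 edges, delete both glued faces → V=21, E=57, F=38.
Check: V − E + F = 21 − 57 + 38 = 2.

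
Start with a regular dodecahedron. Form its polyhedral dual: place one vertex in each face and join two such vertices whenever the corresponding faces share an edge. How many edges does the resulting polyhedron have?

30

The base solid has V = 20, E = 30, F = 12.
The dual swaps V and F and preserves E: V′ = F = 12, E′ = E = 30, F′ = V = 20.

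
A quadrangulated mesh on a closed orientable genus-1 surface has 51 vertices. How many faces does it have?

51

χ = 2 − 2·1 = 0, and every face is a square so 4F = 2E.
V − E + F = 0 with E = 4F/2 gives 51 − (4/2 − 1)·F = 0, so F = 51 and E = 102.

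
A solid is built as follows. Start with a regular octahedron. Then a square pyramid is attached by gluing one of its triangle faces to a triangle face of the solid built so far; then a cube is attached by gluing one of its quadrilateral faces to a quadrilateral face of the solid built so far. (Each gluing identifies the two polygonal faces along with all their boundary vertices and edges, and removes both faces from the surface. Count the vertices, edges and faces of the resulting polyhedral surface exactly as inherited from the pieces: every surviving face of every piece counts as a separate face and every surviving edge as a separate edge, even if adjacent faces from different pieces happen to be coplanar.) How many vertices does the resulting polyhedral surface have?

12

A regular octahedron: V=6, E=12, F=8.
Attach a square pyramid (V=5, E=8, F=5) along a 3-gon: merge 3 vertices and 3 edges, delete both glued faces → V=8, E=17, F=11.
Attach a cube (V=8, E=12, F=6) along a 4-gon: merge 4 vertices and 4 edges, delete both glued faces → V=12, E=25, F=15.
Check: V − E + F = 12 − 25 + 15 = 2.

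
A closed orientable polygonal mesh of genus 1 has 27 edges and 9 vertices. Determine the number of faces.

For a closed orientable surface of genus 1, χ = 2 − 2·1 = 0.
F = 0 − V + E = 0 − 9 + 27 = 18.

18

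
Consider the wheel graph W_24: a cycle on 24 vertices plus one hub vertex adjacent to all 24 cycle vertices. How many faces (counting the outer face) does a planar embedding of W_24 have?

W_24 has V = 24 + 1 = 25 vertices and E = 2·24 = 48 edges.
By Euler's formula F = 2 − V + E = 2 − 25 + 48 = 25.

25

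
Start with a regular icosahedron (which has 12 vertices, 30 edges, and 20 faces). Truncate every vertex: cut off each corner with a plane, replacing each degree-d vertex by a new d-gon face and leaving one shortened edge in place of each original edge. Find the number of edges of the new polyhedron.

Truncation replaces each original edge-end by a new vertex, so V′ = 2E = 60.
Each original edge survives, and each old vertex of degree d contributes d new edges; summing degrees gives Σd = 2E, so E′ = E + 2E = 3E = 90.
Each original face survives and each original vertex becomes one new face: F′ = F + V = 32.

90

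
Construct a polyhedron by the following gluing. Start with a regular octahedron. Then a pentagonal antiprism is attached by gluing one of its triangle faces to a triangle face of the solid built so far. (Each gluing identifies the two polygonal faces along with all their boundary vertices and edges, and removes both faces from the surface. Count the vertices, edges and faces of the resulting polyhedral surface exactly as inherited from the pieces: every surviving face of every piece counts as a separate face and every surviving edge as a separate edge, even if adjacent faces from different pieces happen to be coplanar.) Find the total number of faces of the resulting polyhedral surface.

A regular octahedron: V=6, E=12, F=8.
Attach a pentagonal antiprism (V=10, E=20, F=12) along a 3-gon: merge 3 vertices and 3 edges, delete both glued faces → V=13, E=29, F=18.
Check: V − E + F = 13 − 29 + 18 = 2.

18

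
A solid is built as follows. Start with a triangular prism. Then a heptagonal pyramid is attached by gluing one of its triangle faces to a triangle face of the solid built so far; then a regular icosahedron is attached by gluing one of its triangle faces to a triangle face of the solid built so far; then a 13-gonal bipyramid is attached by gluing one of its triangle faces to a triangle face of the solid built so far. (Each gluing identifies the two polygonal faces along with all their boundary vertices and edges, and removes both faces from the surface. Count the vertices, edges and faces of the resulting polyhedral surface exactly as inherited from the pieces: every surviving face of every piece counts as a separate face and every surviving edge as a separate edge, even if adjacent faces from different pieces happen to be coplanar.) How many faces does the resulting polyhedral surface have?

53

A triangular prism: V=6, E=9, F=5.
Attach a heptagonal pyramid (V=8, E=14, F=8) along a 3-gon: merge 3 vertices and 3 edges, delete both glued faces → V=11, E=20, F=11.
Attach a regular icosahedron (V=12, E=30, F=20) along a 3-gon: merge 3 vertices and 3 edges, delete both glued faces → V=20, E=47, F=29.
Attach a 13-gonal bipyramid (V=15, E=39, F=26) along a 3-gon: merge 3 vertices and 3 edges, delete both glued faces → V=32, E=83, F=53.
Check: V − E + F = 32 − 83 + 53 = 2.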